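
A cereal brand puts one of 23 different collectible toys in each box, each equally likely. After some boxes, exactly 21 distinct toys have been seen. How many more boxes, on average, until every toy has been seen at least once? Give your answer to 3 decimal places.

34.500

From k distinct to k+1 distinct takes on average 23/(23-k) boxes.
Sum over k = 21,...,22: E = 23/2 + 23/1 = 34.5000.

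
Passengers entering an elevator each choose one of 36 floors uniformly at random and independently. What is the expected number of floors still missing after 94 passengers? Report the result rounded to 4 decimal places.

For each floor, P(unseen after 94) = (35/36)^94 = 0.07079.
By linearity of expectation, E[unseen] = 36·(35/36)^94 = 2.54838.

2.5484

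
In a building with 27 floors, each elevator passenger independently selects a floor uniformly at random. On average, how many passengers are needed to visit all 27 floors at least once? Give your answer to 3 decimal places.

105.069

The wait to go from k to k+1 distinct floors is geometric with mean 27/(27-k).
E[T] = 27/27 + 27/26 + 27/25 + ... + 27/2 + 27/1 = 27·H_{27}.
H_{27} = 3.8915, so E[T] = 105.0693.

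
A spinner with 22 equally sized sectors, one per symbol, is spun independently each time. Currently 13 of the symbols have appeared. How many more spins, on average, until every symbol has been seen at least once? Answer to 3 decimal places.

From k distinct to k+1 distinct takes on average 22/(22-k) spins.
Sum over k = 13,...,21: E = 22/9 + 22/8 + 22/7 + ... + 22/2 + 22/1 = 62.2373.

62.237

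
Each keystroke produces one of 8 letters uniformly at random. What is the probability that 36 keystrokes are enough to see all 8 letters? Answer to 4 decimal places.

Let A_i be the event that letter i is missing after 36 keystrokes. By inclusion–exclusion on the A_i,
P(all seen) = Σ_{j=0}^{8} (-1)^j C(8,j)((8-j)/8)^36
= 1.00000 - 0.06537 + 0.00089 - 0.00000 + 0.00000 - 0.00000 + 0.00000 - 0.00000 + 0.00000
= 0.93552.

0.9355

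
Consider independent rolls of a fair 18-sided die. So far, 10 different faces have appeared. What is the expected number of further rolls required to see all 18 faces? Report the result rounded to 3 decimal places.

48.921

From k distinct to k+1 distinct takes on average 18/(18-k) rolls.
Sum over k = 10,...,17: E = 18/8 + 18/7 + 18/6 + ... + 18/2 + 18/1 = 48.9214.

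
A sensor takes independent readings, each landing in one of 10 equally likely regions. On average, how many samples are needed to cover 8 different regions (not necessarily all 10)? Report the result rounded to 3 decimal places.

14.290

Going from k to k+1 distinct takes a geometric number of samples with mean 10/(10-k).
Sum over k = 0,...,7: E = 10/10 + 10/9 + 10/8 + ... + 10/4 + 10/3 = 14.2897.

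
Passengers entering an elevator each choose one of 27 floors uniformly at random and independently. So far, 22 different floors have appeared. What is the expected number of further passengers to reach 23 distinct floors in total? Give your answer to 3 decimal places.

With k distinct floors already seen, the next new one takes an expected 27/(27-k) passengers.
Only the k = 22 term is needed: E = 27/5 = 5.4000.

5.400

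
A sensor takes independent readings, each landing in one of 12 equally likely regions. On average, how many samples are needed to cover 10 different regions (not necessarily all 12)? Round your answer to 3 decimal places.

19.239

Going from k to k+1 distinct takes a geometric number of samples with mean 12/(12-k).
Sum over k = 0,...,9: E = 12/12 + 12/11 + 12/10 + ... + 12/4 + 12/3 = 19.2385.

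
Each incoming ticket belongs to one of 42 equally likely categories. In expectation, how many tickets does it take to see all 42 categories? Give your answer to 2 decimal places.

181.72

After k distinct categories have appeared, the next ticket gives a new one with probability (42-k)/42, so the expected wait for the (k+1)-th is 42/(42-k).
E[T] = 42/42 + 42/41 + 42/40 + ... + 42/2 + 42/1 = 42·H_{42}.
H_{42} = 4.327, so E[T] = 181.723.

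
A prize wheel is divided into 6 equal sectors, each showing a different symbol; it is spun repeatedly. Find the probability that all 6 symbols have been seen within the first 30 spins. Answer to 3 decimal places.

Let A_i be the event that symbol i is missing after 30 spins. By inclusion–exclusion on the A_i,
P(all seen) = Σ_{j=0}^{6} (-1)^j C(6,j)((6-j)/6)^30
= 1.0000 - 0.0253 + 0.0001 - 0.0000 + 0.0000 - 0.0000 + 0.0000
= 0.9748.

0.975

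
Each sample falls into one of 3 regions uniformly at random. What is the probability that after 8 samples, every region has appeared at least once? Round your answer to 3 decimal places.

Let A_i be the event that region i is missing after 8 samples. By inclusion–exclusion on the A_i,
P(all seen) = Σ_{j=0}^{3} (-1)^j C(3,j)((3-j)/3)^8
= 1.0000 - 0.1171 + 0.0005 - 0.0000
= 0.8834.

0.883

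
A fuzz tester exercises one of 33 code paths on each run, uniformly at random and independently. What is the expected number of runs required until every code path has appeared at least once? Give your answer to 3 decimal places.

Split into phases: going from k distinct to k+1 distinct takes on average 33/(33-k) runs.
E[T] = 33/33 + 33/32 + 33/31 + ... + 33/2 + 33/1 = 33·H_{33}.
H_{33} = 4.0888, so E[T] = 134.9303.

134.930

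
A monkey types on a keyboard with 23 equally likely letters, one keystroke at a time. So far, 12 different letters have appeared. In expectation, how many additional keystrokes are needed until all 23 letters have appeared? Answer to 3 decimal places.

69.457

From k distinct to k+1 distinct takes on average 23/(23-k) keystrokes.
Sum over k = 12,...,22: E = 23/11 + 23/10 + 23/9 + ... + 23/2 + 23/1 = 69.4572.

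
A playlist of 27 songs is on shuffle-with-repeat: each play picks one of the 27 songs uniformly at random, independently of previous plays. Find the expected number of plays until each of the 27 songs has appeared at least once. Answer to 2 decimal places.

Split into phases: going from k distinct to k+1 distinct takes on average 27/(27-k) plays.
E[T] = 27/27 + 27/26 + 27/25 + ... + 27/2 + 27/1 = 27·H_{27}.
H_{27} = 3.891, so E[T] = 105.069.

105.07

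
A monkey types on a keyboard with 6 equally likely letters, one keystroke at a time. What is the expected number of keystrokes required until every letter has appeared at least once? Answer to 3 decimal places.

Split into phases: going from k distinct to k+1 distinct takes on average 6/(6-k) keystrokes.
E[T] = 6/6 + 6/5 + 6/4 + 6/3 + 6/2 + 6/1 = 6·H_{6}.
H_{6} = 2.4500, so E[T] = 14.7000.

14.700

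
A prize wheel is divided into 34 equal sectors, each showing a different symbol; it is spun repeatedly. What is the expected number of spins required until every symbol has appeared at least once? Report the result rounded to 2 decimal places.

140.02

After k distinct symbols have appeared, the next spin gives a new one with probability (34-k)/34, so the expected wait for the (k+1)-th is 34/(34-k).
E[T] = 34/34 + 34/33 + 34/32 + ... + 34/2 + 34/1 = 34·H_{34}.
H_{34} = 4.118, so E[T] = 140.019.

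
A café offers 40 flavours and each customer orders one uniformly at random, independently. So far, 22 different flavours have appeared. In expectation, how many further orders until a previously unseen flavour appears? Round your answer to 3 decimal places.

The number of orders until the next new flavour is geometric with success probability 18/40, so its mean is 40/18.
E = 40/18 = 2.2222.

2.222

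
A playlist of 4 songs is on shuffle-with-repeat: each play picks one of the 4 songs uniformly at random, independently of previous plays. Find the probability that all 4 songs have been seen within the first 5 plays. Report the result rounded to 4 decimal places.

By inclusion–exclusion over which songs are missing,
P(all seen) = Σ_{j=0}^{4} (-1)^j C(4,j)((4-j)/4)^5
= 1.00000 - 0.94922 + 0.18750 - 0.00391 + 0.00000
= 0.23438.

0.2344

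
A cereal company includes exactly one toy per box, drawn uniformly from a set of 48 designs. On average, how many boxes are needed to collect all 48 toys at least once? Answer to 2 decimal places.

214.02

The wait to go from k to k+1 distinct toys is geometric with mean 48/(48-k).
E[T] = 48/48 + 48/47 + 48/46 + ... + 48/2 + 48/1 = 48·H_{48}.
H_{48} = 4.459, so E[T] = 214.022.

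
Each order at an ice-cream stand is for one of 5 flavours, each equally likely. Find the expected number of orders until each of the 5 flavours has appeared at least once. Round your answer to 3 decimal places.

11.417

Split into phases: going from k distinct to k+1 distinct takes on average 5/(5-k) orders.
E[T] = 5/5 + 5/4 + 5/3 + 5/2 + 5/1 = 5·H_{5}.
H_{5} = 2.2833, so E[T] = 11.4167.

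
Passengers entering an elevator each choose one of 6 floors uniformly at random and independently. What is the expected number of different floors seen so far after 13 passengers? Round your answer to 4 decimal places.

5.4392

For each floor, P(seen in 13 passengers) = 1 - (5/6)^13 = 0.90654.
By linearity of expectation, E[distinct seen] = 6·(1 - (5/6)^13) = 5.43922.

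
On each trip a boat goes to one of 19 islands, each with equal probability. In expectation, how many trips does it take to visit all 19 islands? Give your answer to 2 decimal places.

Split into phases: going from k distinct to k+1 distinct takes on average 19/(19-k) trips.
E[T] = 19/19 + 19/18 + 19/17 + ... + 19/2 + 19/1 = 19·H_{19}.
H_{19} = 3.548, so E[T] = 67.407.

67.41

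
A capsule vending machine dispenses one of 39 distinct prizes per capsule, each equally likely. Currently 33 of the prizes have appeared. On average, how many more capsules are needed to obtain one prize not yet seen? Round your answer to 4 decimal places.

Each capsule yields a new prize with probability (39-33)/39 = 6/39, so the wait is geometric with mean 39/6.
E = 39/6 = 6.50000.

6.5000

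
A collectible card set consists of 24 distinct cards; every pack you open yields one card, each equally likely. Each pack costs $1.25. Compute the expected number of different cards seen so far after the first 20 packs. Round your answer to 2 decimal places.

For each card, P(seen in 20 packs) = 1 - (23/24)^20 = 0.573.
By linearity of expectation, E[distinct seen] = 24·(1 - (23/24)^20) = 13.754.

13.75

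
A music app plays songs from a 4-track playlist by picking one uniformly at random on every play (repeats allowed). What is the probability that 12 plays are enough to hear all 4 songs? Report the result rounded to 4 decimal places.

Let A_i be the event that song i is missing after 12 plays. By inclusion–exclusion on the A_i,
P(all seen) = Σ_{j=0}^{4} (-1)^j C(4,j)((4-j)/4)^12
= 1.00000 - 0.12671 + 0.00146 - 0.00000 + 0.00000
= 0.87476.

0.8748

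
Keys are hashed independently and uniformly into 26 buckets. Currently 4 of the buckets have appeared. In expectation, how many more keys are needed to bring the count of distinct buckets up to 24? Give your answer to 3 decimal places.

With k distinct buckets already seen, the next new one takes an expected 26/(26-k) keys.
Sum over k = 4,...,23: E = 26/22 + 26/21 + 26/20 + ... + 26/4 + 26/3 = 56.9611.

56.961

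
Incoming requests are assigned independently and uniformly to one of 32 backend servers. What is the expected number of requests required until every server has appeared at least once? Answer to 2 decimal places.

129.87

Split into phases: going from k distinct to k+1 distinct takes on average 32/(32-k) requests.
E[T] = 32/32 + 32/31 + 32/30 + ... + 32/2 + 32/1 = 32·H_{32}.
H_{32} = 4.058, so E[T] = 129.872.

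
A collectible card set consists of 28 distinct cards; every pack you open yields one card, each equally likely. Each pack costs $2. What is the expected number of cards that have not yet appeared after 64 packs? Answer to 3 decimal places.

2.731

For each card, P(unseen after 64) = (27/28)^64 = 0.0975.
By linearity of expectation, E[unseen] = 28·(27/28)^64 = 2.7310.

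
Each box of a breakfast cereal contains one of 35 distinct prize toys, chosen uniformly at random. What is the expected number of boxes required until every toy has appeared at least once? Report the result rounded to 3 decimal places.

The wait to go from k to k+1 distinct toys is geometric with mean 35/(35-k).
E[T] = 35/35 + 35/34 + 35/33 + ... + 35/2 + 35/1 = 35·H_{35}.
H_{35} = 4.1468, so E[T] = 145.1373.

145.137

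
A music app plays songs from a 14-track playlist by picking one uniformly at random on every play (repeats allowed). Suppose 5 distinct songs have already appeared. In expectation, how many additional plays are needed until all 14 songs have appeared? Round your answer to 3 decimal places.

39.606

With k distinct songs already seen, the next new one takes an expected 14/(14-k) plays.
Sum over k = 5,...,13: E = 14/9 + 14/8 + 14/7 + ... + 14/2 + 14/1 = 39.6056.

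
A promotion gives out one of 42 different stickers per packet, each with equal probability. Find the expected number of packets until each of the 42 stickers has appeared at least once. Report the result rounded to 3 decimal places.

After k distinct stickers have appeared, the next packet gives a new one with probability (42-k)/42, so the expected wait for the (k+1)-th is 42/(42-k).
E[T] = 42/42 + 42/41 + 42/40 + ... + 42/2 + 42/1 = 42·H_{42}.
H_{42} = 4.3267, so E[T] = 181.7232.

181.723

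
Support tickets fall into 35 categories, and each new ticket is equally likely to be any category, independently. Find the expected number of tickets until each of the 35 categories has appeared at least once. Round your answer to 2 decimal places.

After k distinct categories have appeared, the next ticket gives a new one with probability (35-k)/35, so the expected wait for the (k+1)-th is 35/(35-k).
E[T] = 35/35 + 35/34 + 35/33 + ... + 35/2 + 35/1 = 35·H_{35}.
H_{35} = 4.147, so E[T] = 145.137.

145.14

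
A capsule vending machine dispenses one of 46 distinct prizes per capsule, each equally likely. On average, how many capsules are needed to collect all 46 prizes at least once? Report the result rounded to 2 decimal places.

After k distinct prizes have appeared, the next capsule gives a new one with probability (46-k)/46, so the expected wait for the (k+1)-th is 46/(46-k).
E[T] = 46/46 + 46/45 + 46/44 + ... + 46/2 + 46/1 = 46·H_{46}.
H_{46} = 4.417, so E[T] = 203.168.

203.17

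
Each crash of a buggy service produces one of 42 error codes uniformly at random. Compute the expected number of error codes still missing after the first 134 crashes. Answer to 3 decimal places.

For each error code, P(unseen after 134) = (41/42)^134 = 0.0396.
By linearity of expectation, E[unseen] = 42·(41/42)^134 = 1.6630.

1.663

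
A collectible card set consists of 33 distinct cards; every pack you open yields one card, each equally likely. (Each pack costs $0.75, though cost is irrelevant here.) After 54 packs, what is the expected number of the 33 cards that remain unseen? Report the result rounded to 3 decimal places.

6.264

For each card, P(unseen after 54) = (32/33)^54 = 0.1898.
By linearity of expectation, E[unseen] = 33·(32/33)^54 = 6.2641.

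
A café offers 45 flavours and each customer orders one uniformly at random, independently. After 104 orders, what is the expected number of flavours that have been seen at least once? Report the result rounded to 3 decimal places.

40.653

For each flavour, P(seen in 104 orders) = 1 - (44/45)^104 = 0.9034.
By linearity of expectation, E[distinct seen] = 45·(1 - (44/45)^104) = 40.6530.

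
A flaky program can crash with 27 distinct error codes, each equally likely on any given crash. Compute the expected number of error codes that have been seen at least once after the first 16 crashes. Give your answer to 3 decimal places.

12.239

For each error code, P(seen in 16 crashes) = 1 - (26/27)^16 = 0.4533.
By linearity of expectation, E[distinct seen] = 27·(1 - (26/27)^16) = 12.2390.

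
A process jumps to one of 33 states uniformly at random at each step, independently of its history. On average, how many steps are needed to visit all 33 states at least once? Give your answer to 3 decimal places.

134.930

Split into phases: going from k distinct to k+1 distinct takes on average 33/(33-k) steps.
E[T] = 33/33 + 33/32 + 33/31 + ... + 33/2 + 33/1 = 33·H_{33}.
H_{33} = 4.0888, so E[T] = 134.9303.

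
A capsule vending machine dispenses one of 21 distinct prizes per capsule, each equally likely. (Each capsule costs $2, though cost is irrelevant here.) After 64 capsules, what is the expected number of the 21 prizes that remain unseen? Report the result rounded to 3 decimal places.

For each prize, P(unseen after 64) = (20/21)^64 = 0.0440.
By linearity of expectation, E[unseen] = 21·(20/21)^64 = 0.9249.

0.925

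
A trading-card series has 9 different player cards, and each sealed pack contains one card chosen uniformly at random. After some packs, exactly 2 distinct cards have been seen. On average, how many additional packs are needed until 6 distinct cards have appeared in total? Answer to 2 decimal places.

6.84

From k distinct to k+1 distinct takes on average 9/(9-k) packs.
Sum over k = 2,...,5: E = 9/7 + 9/6 + 9/5 + 9/4 = 6.836.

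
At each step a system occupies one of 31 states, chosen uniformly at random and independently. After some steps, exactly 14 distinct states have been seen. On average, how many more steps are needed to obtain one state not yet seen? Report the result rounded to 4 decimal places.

The number of steps until the next new state is geometric with success probability 17/31, so its mean is 31/17.
E = 31/17 = 1.82353.

1.8235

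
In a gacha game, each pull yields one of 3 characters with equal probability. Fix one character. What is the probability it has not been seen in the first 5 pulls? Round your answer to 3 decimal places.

On each pull the fixed character fails to appear with probability 2/3.
P(still missing after 5) = (2/3)^5 = 0.1317.

0.132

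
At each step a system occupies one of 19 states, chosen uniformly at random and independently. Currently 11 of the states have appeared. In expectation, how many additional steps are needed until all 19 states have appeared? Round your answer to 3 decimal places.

With k distinct states already seen, the next new one takes an expected 19/(19-k) steps.
Sum over k = 11,...,18: E = 19/8 + 19/7 + 19/6 + ... + 19/2 + 19/1 = 51.6393.

51.639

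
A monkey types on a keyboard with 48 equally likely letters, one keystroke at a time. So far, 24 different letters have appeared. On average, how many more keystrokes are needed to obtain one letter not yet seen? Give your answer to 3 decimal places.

Each keystroke yields a new letter with probability (48-24)/48 = 24/48, so the wait is geometric with mean 48/24.
E = 48/24 = 2.0000.

2.000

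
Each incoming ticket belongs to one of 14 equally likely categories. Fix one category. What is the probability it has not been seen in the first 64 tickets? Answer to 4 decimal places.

0.0087

On each ticket the fixed category fails to appear with probability 13/14.
P(still missing after 64) = (13/14)^64 = 0.00871.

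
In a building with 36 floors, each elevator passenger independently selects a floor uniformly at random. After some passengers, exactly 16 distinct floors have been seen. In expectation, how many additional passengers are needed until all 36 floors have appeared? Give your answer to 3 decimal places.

129.519

With k distinct floors already seen, the next new one takes an expected 36/(36-k) passengers.
Sum over k = 16,...,35: E = 36/20 + 36/19 + 36/18 + ... + 36/2 + 36/1 = 129.5186.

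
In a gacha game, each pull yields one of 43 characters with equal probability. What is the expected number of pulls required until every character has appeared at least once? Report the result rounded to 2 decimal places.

Split into phases: going from k distinct to k+1 distinct takes on average 43/(43-k) pulls.
E[T] = 43/43 + 43/42 + 43/41 + ... + 43/2 + 43/1 = 43·H_{43}.
H_{43} = 4.350, so E[T] = 187.050.

187.05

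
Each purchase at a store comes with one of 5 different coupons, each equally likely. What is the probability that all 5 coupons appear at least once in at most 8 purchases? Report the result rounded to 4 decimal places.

By inclusion–exclusion over which coupons are missing,
P(all seen) = Σ_{j=0}^{5} (-1)^j C(5,j)((5-j)/5)^8
= 1.00000 - 0.83886 + 0.16796 - 0.00655 + 0.00001 - 0.00000
= 0.32256.

0.3226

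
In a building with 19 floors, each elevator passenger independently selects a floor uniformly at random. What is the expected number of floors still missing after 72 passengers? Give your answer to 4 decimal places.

For each floor, P(unseen after 72) = (18/19)^72 = 0.02039.
By linearity of expectation, E[unseen] = 19·(18/19)^72 = 0.38736.

0.3874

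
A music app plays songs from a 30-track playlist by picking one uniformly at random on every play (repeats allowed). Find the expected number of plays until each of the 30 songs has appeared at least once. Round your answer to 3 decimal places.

The wait to go from k to k+1 distinct songs is geometric with mean 30/(30-k).
E[T] = 30/30 + 30/29 + 30/28 + ... + 30/2 + 30/1 = 30·H_{30}.
H_{30} = 3.9950, so E[T] = 119.8496.

119.850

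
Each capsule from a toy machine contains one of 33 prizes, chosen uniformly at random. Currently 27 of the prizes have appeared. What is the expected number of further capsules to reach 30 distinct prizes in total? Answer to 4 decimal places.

20.3500

The wait to go from k to k+1 distinct prizes is geometric with mean 33/(33-k).
Sum over k = 27,...,29: E = 33/6 + 33/5 + 33/4 = 20.35000.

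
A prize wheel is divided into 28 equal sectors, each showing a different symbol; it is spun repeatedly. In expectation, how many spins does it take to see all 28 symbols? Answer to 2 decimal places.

109.96

The wait to go from k to k+1 distinct symbols is geometric with mean 28/(28-k).
E[T] = 28/28 + 28/27 + 28/26 + ... + 28/2 + 28/1 = 28·H_{28}.
H_{28} = 3.927, so E[T] = 109.961.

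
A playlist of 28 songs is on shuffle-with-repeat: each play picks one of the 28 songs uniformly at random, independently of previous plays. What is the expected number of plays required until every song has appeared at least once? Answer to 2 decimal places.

After k distinct songs have appeared, the next play gives a new one with probability (28-k)/28, so the expected wait for the (k+1)-th is 28/(28-k).
E[T] = 28/28 + 28/27 + 28/26 + ... + 28/2 + 28/1 = 28·H_{28}.
H_{28} = 3.927, so E[T] = 109.961.

109.96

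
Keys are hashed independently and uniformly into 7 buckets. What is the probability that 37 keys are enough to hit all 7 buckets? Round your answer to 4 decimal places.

Let A_i be the event that bucket i is missing after 37 keys. By inclusion–exclusion on the A_i,
P(all seen) = Σ_{j=0}^{7} (-1)^j C(7,j)((7-j)/7)^37
= 1.00000 - 0.02334 + 0.00008 - 0.00000 + 0.00000 - 0.00000 + 0.00000 - 0.00000
= 0.97674.

0.9767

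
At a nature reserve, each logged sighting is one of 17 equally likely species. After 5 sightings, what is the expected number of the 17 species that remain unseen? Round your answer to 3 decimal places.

For each species, P(unseen after 5) = (16/17)^5 = 0.7385.
By linearity of expectation, E[unseen] = 17·(16/17)^5 = 12.5546.

12.555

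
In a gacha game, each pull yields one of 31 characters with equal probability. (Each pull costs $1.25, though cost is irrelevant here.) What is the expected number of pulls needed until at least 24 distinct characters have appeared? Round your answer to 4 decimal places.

44.4660

Going from k to k+1 distinct takes a geometric number of pulls with mean 31/(31-k).
Sum over k = 0,...,23: E = 31/31 + 31/30 + 31/29 + ... + 31/9 + 31/8 = 44.46603.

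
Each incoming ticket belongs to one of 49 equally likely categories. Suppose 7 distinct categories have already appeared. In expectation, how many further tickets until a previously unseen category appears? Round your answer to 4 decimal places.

1.1667

Each ticket yields a new category with probability (49-7)/49 = 42/49, so the wait is geometric with mean 49/42.
E = 49/42 = 1.16667.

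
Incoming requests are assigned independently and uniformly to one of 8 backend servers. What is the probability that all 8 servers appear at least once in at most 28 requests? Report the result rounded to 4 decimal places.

0.8185

Let A_i be the event that server i is missing after 28 requests. By inclusion–exclusion on the A_i,
P(all seen) = Σ_{j=0}^{8} (-1)^j C(8,j)((8-j)/8)^28
= 1.00000 - 0.19025 + 0.00889 - 0.00011 + 0.00000 - 0.00000 + 0.00000 - 0.00000 + 0.00000
= 0.81854.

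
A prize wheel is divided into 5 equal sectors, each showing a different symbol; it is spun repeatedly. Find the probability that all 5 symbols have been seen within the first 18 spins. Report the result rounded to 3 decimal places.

0.911

By inclusion–exclusion over which symbols are missing,
P(all seen) = Σ_{j=0}^{5} (-1)^j C(5,j)((5-j)/5)^18
= 1.0000 - 0.0901 + 0.0010 - 0.0000 + 0.0000 - 0.0000
= 0.9109.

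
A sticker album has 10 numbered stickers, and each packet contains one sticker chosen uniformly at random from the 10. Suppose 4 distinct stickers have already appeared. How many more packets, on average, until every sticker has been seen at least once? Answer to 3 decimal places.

With k distinct stickers already seen, the next new one takes an expected 10/(10-k) packets.
Sum over k = 4,...,9: E = 10/6 + 10/5 + 10/4 + 10/3 + 10/2 + 10/1 = 24.5000.

24.500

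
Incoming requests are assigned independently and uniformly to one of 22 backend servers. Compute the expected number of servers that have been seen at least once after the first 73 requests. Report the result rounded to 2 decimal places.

For each server, P(seen in 73 requests) = 1 - (21/22)^73 = 0.966.
By linearity of expectation, E[distinct seen] = 22·(1 - (21/22)^73) = 21.263.

21.26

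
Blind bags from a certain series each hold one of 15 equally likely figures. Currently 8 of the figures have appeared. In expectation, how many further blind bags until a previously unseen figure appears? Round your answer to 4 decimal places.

The number of blind bags until the next new figure is geometric with success probability 7/15, so its mean is 15/7.
E = 15/7 = 2.14286.

2.1429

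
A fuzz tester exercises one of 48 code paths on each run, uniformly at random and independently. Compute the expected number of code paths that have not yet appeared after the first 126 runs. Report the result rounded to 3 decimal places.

3.382

For each code path, P(unseen after 126) = (47/48)^126 = 0.0705.
By linearity of expectation, E[unseen] = 48·(47/48)^126 = 3.3820.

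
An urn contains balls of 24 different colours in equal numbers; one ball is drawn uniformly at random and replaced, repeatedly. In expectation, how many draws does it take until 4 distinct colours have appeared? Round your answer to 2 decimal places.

With k distinct colours already seen, the next new one arrives after an expected 24/(24-k) draws.
Sum over k = 0,...,3: E = 24/24 + 24/23 + 24/22 + 24/21 = 4.277.

4.28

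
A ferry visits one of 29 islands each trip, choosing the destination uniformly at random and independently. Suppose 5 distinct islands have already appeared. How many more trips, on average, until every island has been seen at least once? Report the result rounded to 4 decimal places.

With k distinct islands already seen, the next new one takes an expected 29/(29-k) trips.
Sum over k = 5,...,28: E = 29/24 + 29/23 + 29/22 + ... + 29/2 + 29/1 = 109.50279.

109.5028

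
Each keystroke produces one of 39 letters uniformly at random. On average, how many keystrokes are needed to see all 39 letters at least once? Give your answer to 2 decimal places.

After k distinct letters have appeared, the next keystroke gives a new one with probability (39-k)/39, so the expected wait for the (k+1)-th is 39/(39-k).
E[T] = 39/39 + 39/38 + 39/37 + ... + 39/2 + 39/1 = 39·H_{39}.
H_{39} = 4.254, so E[T] = 165.888.

165.89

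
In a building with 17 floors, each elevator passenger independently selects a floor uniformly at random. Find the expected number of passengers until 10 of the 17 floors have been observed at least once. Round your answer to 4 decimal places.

Going from k to k+1 distinct takes a geometric number of passengers with mean 17/(17-k).
Sum over k = 0,...,9: E = 17/17 + 17/16 + 17/15 + ... + 17/9 + 17/8 = 14.39382.

14.3938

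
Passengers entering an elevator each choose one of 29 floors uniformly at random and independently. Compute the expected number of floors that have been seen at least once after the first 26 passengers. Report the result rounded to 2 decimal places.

17.35

For each floor, P(seen in 26 passengers) = 1 - (28/29)^26 = 0.598.
By linearity of expectation, E[distinct seen] = 29·(1 - (28/29)^26) = 17.354.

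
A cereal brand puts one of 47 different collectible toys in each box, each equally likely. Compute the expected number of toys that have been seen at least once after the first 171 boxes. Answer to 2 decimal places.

45.81

For each toy, P(seen in 171 boxes) = 1 - (46/47)^171 = 0.975.
By linearity of expectation, E[distinct seen] = 47·(1 - (46/47)^171) = 45.812.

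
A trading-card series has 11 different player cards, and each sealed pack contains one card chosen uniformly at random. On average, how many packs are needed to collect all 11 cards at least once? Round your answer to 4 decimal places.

The wait to go from k to k+1 distinct cards is geometric with mean 11/(11-k).
E[T] = 11/11 + 11/10 + 11/9 + ... + 11/2 + 11/1 = 11·H_{11}.
H_{11} = 3.01988, so E[T] = 33.21865.

33.2187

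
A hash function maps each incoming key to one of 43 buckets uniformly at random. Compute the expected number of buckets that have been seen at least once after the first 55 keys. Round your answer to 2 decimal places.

For each bucket, P(seen in 55 keys) = 1 - (42/43)^55 = 0.726.
By linearity of expectation, E[distinct seen] = 43·(1 - (42/43)^55) = 31.213.

31.21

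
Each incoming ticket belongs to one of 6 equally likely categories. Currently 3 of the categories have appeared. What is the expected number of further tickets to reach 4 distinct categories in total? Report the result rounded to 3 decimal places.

2.000

From k distinct to k+1 distinct takes on average 6/(6-k) tickets.
Only the k = 3 term is needed: E = 6/3 = 2.0000.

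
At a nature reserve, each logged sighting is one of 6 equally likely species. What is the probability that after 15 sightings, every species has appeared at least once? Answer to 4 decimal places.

0.6442

Let A_i be the event that species i is missing after 15 sightings. By inclusion–exclusion on the A_i,
P(all seen) = Σ_{j=0}^{6} (-1)^j C(6,j)((6-j)/6)^15
= 1.00000 - 0.38943 + 0.03425 - 0.00061 + 0.00000 - 0.00000 + 0.00000
= 0.64421.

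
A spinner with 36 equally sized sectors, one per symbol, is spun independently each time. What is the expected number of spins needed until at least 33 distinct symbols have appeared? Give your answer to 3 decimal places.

Going from k to k+1 distinct takes a geometric number of spins with mean 36/(36-k).
Sum over k = 0,...,32: E = 36/36 + 36/35 + 36/34 + ... + 36/5 + 36/4 = 84.2841.

84.284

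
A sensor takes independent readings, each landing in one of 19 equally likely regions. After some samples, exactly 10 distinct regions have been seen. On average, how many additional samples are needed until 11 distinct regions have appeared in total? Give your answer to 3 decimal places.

With k distinct regions already seen, the next new one takes an expected 19/(19-k) samples.
Only the k = 10 term is needed: E = 19/9 = 2.1111.

2.111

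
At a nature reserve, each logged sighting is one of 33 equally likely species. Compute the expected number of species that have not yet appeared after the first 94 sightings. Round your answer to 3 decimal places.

1.829

For each species, P(unseen after 94) = (32/33)^94 = 0.0554.
By linearity of expectation, E[unseen] = 33·(32/33)^94 = 1.8294.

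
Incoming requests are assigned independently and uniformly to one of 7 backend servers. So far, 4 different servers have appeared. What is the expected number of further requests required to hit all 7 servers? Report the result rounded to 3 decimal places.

12.833

With k distinct servers already seen, the next new one takes an expected 7/(7-k) requests.
Sum over k = 4,...,6: E = 7/3 + 7/2 + 7/1 = 12.8333.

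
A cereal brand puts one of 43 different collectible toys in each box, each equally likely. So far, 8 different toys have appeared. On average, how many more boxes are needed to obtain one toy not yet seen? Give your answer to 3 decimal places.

Each box yields a new toy with probability (43-8)/43 = 35/43, so the wait is geometric with mean 43/35.
E = 43/35 = 1.2286.

1.229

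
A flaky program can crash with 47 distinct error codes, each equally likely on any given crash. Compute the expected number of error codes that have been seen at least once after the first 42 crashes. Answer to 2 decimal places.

For each error code, P(seen in 42 crashes) = 1 - (46/47)^42 = 0.595.
By linearity of expectation, E[distinct seen] = 47·(1 - (46/47)^42) = 27.953.

27.95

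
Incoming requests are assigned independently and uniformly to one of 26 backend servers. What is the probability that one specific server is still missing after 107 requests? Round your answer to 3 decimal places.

On each request the fixed server fails to appear with probability 25/26.
P(still missing after 107) = (25/26)^107 = 0.0150.

0.015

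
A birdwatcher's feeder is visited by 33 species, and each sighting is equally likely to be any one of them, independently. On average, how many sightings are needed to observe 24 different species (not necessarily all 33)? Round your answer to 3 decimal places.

41.574

Going from k to k+1 distinct takes a geometric number of sightings with mean 33/(33-k).
Sum over k = 0,...,23: E = 33/33 + 33/32 + 33/31 + ... + 33/11 + 33/10 = 41.5744.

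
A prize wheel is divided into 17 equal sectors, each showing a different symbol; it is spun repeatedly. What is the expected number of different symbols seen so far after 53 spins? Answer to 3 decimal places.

For each symbol, P(seen in 53 spins) = 1 - (16/17)^53 = 0.9598.
By linearity of expectation, E[distinct seen] = 17·(1 - (16/17)^53) = 16.3161.

16.316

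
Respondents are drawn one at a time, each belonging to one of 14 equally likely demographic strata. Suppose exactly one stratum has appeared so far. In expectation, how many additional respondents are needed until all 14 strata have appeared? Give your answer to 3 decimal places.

From k distinct to k+1 distinct takes on average 14/(14-k) respondents.
Sum over k = 1,...,13: E = 14/13 + 14/12 + 14/11 + ... + 14/2 + 14/1 = 44.5219.

44.522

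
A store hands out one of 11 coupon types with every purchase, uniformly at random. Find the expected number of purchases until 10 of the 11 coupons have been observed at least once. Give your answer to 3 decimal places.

With k distinct coupons already seen, the next new one arrives after an expected 11/(11-k) purchases.
Sum over k = 0,...,9: E = 11/11 + 11/10 + 11/9 + ... + 11/3 + 11/2 = 22.2187.

22.219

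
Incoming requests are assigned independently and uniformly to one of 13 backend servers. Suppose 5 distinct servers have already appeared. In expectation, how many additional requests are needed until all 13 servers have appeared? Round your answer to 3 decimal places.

The wait to go from k to k+1 distinct servers is geometric with mean 13/(13-k).
Sum over k = 5,...,12: E = 13/8 + 13/7 + 13/6 + ... + 13/2 + 13/1 = 35.3321.

35.332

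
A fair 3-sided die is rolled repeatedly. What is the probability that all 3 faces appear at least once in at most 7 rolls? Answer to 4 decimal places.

By inclusion–exclusion over which faces are missing,
P(all seen) = Σ_{j=0}^{3} (-1)^j C(3,j)((3-j)/3)^7
= 1.00000 - 0.17558 + 0.00137 - 0.00000
= 0.82579.

0.8258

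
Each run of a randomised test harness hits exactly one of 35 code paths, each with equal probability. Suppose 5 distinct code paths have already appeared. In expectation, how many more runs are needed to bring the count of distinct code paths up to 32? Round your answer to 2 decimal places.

The wait to go from k to k+1 distinct code paths is geometric with mean 35/(35-k).
Sum over k = 5,...,31: E = 35/30 + 35/29 + 35/28 + ... + 35/5 + 35/4 = 75.658.

75.66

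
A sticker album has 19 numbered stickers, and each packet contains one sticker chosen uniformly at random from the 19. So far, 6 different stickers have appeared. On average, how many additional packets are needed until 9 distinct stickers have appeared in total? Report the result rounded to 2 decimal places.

With k distinct stickers already seen, the next new one takes an expected 19/(19-k) packets.
Sum over k = 6,...,8: E = 19/13 + 19/12 + 19/11 = 4.772.

4.77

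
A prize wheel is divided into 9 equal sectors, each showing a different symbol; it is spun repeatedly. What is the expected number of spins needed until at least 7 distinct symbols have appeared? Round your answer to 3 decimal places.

11.961

With k distinct symbols already seen, the next new one arrives after an expected 9/(9-k) spins.
Sum over k = 0,...,6: E = 9/9 + 9/8 + 9/7 + ... + 9/4 + 9/3 = 11.9607.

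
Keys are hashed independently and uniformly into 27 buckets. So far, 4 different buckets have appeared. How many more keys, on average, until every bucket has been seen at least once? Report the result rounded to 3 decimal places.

100.826

The wait to go from k to k+1 distinct buckets is geometric with mean 27/(27-k).
Sum over k = 4,...,26: E = 27/23 + 27/22 + 27/21 + ... + 27/2 + 27/1 = 100.8259.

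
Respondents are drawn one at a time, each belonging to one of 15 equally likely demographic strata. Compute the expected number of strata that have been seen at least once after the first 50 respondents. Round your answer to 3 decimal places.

For each stratum, P(seen in 50 respondents) = 1 - (14/15)^50 = 0.9682.
By linearity of expectation, E[distinct seen] = 15·(1 - (14/15)^50) = 14.5236.

14.524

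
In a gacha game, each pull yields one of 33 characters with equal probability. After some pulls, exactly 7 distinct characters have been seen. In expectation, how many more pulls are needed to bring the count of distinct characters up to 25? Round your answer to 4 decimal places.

37.5066

With k distinct characters already seen, the next new one takes an expected 33/(33-k) pulls.
Sum over k = 7,...,24: E = 33/26 + 33/25 + 33/24 + ... + 33/10 + 33/9 = 37.50656.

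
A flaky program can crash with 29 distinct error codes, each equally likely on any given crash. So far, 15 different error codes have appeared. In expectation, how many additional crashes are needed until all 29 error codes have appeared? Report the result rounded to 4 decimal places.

From k distinct to k+1 distinct takes on average 29/(29-k) crashes.
Sum over k = 15,...,28: E = 29/14 + 29/13 + 29/12 + ... + 29/2 + 29/1 = 94.29531.

94.2953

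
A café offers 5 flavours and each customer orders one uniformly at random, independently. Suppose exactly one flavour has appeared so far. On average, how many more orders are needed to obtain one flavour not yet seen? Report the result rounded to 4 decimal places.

1.2500

The number of orders until the next new flavour is geometric with success probability 4/5, so its mean is 5/4.
E = 5/4 = 1.25000.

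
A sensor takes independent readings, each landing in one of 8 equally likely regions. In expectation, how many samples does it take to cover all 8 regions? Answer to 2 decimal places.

The wait to go from k to k+1 distinct regions is geometric with mean 8/(8-k).
E[T] = 8/8 + 8/7 + 8/6 + ... + 8/2 + 8/1 = 8·H_{8}.
H_{8} = 2.718, so E[T] = 21.743.

21.74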